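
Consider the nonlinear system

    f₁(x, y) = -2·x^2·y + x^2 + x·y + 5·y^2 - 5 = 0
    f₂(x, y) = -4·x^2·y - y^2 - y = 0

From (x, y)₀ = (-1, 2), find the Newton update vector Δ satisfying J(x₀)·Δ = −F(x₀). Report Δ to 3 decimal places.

(0.430, -0.791)

At (-1, 2): F = (10.000, -14.000).
Jacobian J = [[-4·x·y + 2·x + y, -2·x^2 + x + 10·y], [-8·x·y, -4·x^2 - 2·y - 1]].
At the point, J = [[8.000, 17.000], [16.000, -9.000]] (det J = -344.000).
Solving J·Δ = −F gives Δ = (0.430, -0.791).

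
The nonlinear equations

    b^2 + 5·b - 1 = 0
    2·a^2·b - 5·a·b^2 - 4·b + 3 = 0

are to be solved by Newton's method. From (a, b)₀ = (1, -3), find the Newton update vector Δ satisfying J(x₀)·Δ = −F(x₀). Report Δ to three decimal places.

At (1, -3): F = (-7.000, -36.000).
Jacobian J = [[0, 2·b + 5], [4·a·b - 5·b^2, 2·a^2 - 10·a·b - 4]].
At the point, J = [[0.000, -1.000], [-57.000, 28.000]] (det J = -57.000).
Solving J·Δ = −F gives Δ = (-4.070, -7.000).

(-4.070, -7.000)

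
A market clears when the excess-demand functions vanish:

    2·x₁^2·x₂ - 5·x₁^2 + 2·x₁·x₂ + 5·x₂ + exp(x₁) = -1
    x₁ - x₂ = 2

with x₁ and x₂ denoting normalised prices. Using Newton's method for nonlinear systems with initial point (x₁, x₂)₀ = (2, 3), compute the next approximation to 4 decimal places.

(2.3376, 0.3376)

At (2, 3): F = (39.389056, -3.0000).
Jacobian J = [[4·x₁·x₂ - 10·x₁ + 2·x₂ + exp(x₁), 2·x₁^2 + 2·x₁ + 5], [1, -1]].
At the point, J = [[17.389056, 17.0000], [1.0000, -1.0000]] (det J = -34.389056).
Solving J·Δ = −F gives Δ = (0.3376, -2.6624).
Then the next iterate is (x₁, x₂)₁ = (2.3376, 0.3376).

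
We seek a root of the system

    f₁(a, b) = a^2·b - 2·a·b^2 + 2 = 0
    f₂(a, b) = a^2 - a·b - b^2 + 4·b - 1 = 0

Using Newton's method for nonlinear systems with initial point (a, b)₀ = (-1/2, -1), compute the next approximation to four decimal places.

(0.5673, -0.0385)

At (-1/2, -1): F = (2.7500, -6.2500).
Jacobian J = [[2·a·b - 2·b^2, a^2 - 4·a·b], [2·a - b, -a - 2·b + 4]].
At the point, J = [[-1.0000, -1.7500], [0.0000, 6.5000]] (det J = -6.5000).
Solving J·Δ = −F gives Δ = (1.0673, 0.9615).
Then the next iterate is (a, b)₁ = (0.5673, -0.0385).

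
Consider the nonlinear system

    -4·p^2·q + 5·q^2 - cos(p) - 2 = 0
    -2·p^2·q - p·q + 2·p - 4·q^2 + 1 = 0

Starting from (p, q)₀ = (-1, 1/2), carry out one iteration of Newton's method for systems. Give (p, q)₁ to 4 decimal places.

At (-1, 1/2): F = (-3.290302, -2.5000).
Jacobian J = [[-8·p·q + sin(p), -4·p^2 + 10·q], [-4·p·q - q + 2, -2·p^2 - p - 8·q]].
At the point, J = [[3.158529, 1.0000], [3.5000, -5.0000]] (det J = -19.292645).
Solving J·Δ = −F gives Δ = (0.9823, 0.1876).
Then the next iterate is (p, q)₁ = (-0.0177, 0.6876).

(-0.0177, 0.6876)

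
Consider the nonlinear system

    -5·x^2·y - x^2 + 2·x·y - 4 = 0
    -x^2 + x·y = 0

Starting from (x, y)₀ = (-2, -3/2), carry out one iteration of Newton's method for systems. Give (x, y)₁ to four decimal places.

At (-2, -3/2): F = (28.0000, -1.0000).
Jacobian J = [[-10·x·y - 2·x + 2·y, -5·x^2 + 2·x], [-2·x + y, x]].
At the point, J = [[-29.0000, -24.0000], [2.5000, -2.0000]] (det J = 118.0000).
Solving J·Δ = −F gives Δ = (0.6780, 0.3475).
Then the next iterate is (x, y)₁ = (-1.3220, -1.1525).

(-1.3220, -1.1525)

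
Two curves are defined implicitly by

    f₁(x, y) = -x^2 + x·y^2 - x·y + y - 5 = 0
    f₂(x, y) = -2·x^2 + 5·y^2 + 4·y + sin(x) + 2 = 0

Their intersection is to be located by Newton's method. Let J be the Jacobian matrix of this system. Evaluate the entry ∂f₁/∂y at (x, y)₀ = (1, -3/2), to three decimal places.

∂f₁/∂y = 2·x·y - x + 1.
At (1, -3/2) this is -3.000.

-3.000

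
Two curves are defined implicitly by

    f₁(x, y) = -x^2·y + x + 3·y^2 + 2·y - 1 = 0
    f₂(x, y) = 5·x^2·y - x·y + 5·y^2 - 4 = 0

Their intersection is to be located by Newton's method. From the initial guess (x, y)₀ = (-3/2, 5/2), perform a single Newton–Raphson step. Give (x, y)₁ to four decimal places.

(-1.1901, 1.2621)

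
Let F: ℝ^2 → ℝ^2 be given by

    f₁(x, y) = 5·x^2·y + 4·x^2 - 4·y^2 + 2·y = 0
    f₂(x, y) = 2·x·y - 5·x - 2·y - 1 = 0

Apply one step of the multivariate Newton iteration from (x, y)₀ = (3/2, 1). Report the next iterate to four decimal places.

At (3/2, 1): F = (18.2500, -7.5000).
Jacobian J = [[10·x·y + 8·x, 5·x^2 - 8·y + 2], [2·y - 5, 2·x - 2]].
At the point, J = [[27.0000, 5.2500], [-3.0000, 1.0000]] (det J = 42.7500).
Solving J·Δ = −F gives Δ = (-1.3480, 3.4561).
Then the next iterate is (x, y)₁ = (0.1520, 4.4561).

(0.1520, 4.4561)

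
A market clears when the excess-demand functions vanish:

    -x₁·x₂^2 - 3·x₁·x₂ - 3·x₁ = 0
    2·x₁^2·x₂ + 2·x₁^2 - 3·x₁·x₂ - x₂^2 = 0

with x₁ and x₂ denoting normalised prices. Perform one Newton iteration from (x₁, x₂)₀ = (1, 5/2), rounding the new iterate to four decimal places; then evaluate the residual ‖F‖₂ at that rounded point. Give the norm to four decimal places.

At (1, 5/2): F = (-16.7500, -6.7500).
Jacobian J = [[-x₂^2 - 3·x₂ - 3, -2·x₁·x₂ - 3·x₁], [4·x₁·x₂ + 4·x₁ - 3·x₂, 2·x₁^2 - 3·x₁ - 2·x₂]].
At the point, J = [[-16.7500, -8.0000], [6.5000, -6.0000]] (det J = 152.5000).
Solving J·Δ = −F gives Δ = (-0.3049, -1.4553).
Then the next iterate is (x₁, x₂)₁ = (0.6951, 1.0447).
Re-evaluating at (0.6951, 1.0447): F = (-5.022444, -1.294060), so ‖F‖₂ = 5.1865.

5.1865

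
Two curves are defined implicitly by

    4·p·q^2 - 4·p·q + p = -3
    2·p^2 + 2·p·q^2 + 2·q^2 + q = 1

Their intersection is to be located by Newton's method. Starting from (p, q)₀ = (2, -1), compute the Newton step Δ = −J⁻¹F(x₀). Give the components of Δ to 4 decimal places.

At (2, -1): F = (21.0000, 12.0000).
Jacobian J = [[4·q^2 - 4·q + 1, 8·p·q - 4·p], [4·p + 2·q^2, 4·p·q + 4·q + 1]].
At the point, J = [[9.0000, -24.0000], [10.0000, -11.0000]] (det J = 141.0000).
Solving J·Δ = −F gives Δ = (-0.4043, 0.7234).

(-0.4043, 0.7234)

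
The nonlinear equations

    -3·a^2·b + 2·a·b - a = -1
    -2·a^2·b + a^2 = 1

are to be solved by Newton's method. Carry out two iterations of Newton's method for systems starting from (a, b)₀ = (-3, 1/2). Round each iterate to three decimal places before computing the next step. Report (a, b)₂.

At (-3, 1/2): F = (-12.500, -1.000).
Jacobian J = [[-6·a·b + 2·b - 1, -3·a^2 + 2·a], [-4·a·b + 2·a, -2·a^2]].
At the point, J = [[9.000, -33.000], [0.000, -18.000]] (det J = -162.000).
Solving J·Δ = −F gives Δ = (1.185, -0.056).
Then the next iterate is (a, b)₁ = (-1.815, 0.444).
Round to (-1.815, 0.444) and repeat: F = (-3.18463, -0.63105), J = [[4.72316, -13.51267], [-0.40656, -6.58845]].
Δ = (0.340, -0.117), so (a, b)₂ = (-1.475, 0.327).

(-1.475, 0.327)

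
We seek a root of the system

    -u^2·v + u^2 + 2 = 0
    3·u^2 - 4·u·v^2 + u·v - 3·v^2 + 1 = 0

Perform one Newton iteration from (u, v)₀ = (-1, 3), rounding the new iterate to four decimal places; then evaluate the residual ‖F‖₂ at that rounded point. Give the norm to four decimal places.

29.5709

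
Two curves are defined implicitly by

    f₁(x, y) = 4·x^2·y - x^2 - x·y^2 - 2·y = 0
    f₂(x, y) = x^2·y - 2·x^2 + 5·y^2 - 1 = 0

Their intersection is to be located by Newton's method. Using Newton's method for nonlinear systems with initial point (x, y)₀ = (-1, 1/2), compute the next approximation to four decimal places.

(-0.7667, 0.5917)

At (-1, 1/2): F = (0.2500, -1.2500).
Jacobian J = [[8·x·y - 2·x - y^2, 4·x^2 - 2·x·y - 2], [2·x·y - 4·x, x^2 + 10·y]].
At the point, J = [[-2.2500, 3.0000], [3.0000, 6.0000]] (det J = -22.5000).
Solving J·Δ = −F gives Δ = (0.2333, 0.0917).
Then the next iterate is (x, y)₁ = (-0.7667, 0.5917).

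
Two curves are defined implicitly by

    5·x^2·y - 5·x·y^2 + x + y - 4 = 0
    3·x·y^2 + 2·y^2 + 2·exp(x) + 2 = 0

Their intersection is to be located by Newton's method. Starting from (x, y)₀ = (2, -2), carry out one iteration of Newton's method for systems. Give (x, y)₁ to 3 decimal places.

At (2, -2): F = (-84.000, 48.77811).
Jacobian J = [[10·x·y - 5·y^2 + 1, 5·x^2 - 10·x·y + 1], [3·y^2 + 2·exp(x), 6·x·y + 4·y]].
At the point, J = [[-59.000, 61.000], [26.77811, -32.000]] (det J = 254.53516).
Solving J·Δ = −F gives Δ = (1.129, 2.469).
Then the next iterate is (x, y)₁ = (3.129, 0.469).

(3.129, 0.469)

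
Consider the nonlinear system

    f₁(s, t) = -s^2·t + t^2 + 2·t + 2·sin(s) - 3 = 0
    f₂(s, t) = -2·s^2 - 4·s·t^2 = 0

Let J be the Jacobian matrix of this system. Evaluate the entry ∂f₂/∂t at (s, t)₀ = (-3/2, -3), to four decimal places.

-36.0000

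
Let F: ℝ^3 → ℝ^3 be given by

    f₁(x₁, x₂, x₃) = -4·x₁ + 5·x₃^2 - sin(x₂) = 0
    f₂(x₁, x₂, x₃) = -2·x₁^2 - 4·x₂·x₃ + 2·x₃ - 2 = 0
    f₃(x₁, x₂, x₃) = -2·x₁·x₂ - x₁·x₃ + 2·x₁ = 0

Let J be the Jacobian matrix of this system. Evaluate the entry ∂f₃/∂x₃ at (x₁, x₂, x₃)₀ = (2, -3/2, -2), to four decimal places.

-2.0000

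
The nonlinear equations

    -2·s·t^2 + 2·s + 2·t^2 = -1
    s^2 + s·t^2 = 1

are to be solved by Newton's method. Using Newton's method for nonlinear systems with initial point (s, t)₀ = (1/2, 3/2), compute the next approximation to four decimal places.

At (1/2, 3/2): F = (4.2500, 0.3750).
Jacobian J = [[-2·t^2 + 2, -4·s·t + 4·t], [2·s + t^2, 2·s·t]].
At the point, J = [[-2.5000, 3.0000], [3.2500, 1.5000]] (det J = -13.5000).
Solving J·Δ = −F gives Δ = (0.3889, -1.0926).
Then the next iterate is (s, t)₁ = (0.8889, 0.4074).

(0.8889, 0.4074)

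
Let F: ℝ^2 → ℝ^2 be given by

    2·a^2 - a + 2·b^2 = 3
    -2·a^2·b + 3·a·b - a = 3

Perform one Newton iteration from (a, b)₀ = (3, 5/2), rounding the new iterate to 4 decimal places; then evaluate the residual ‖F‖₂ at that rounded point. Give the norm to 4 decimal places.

11.5861

At (3, 5/2): F = (24.5000, -28.5000).
Jacobian J = [[4·a - 1, 4·b], [-4·a·b + 3·b - 1, -2·a^2 + 3·a]].
At the point, J = [[11.0000, 10.0000], [-23.5000, -9.0000]] (det J = 136.0000).
Solving J·Δ = −F gives Δ = (-0.4743, -1.9283).
Then the next iterate is (a, b)₁ = (2.5257, 0.5717).
Re-evaluating at (2.5257, 0.5717): F = (7.886303, -8.487804), so ‖F‖₂ = 11.5861.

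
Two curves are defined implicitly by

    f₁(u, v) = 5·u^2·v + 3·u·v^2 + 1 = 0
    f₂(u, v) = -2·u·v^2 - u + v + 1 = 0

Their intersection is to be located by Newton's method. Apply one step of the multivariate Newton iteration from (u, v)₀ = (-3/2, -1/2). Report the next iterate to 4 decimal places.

(2.9649, -2.4737)

At (-3/2, -1/2): F = (-5.7500, 2.7500).
Jacobian J = [[10·u·v + 3·v^2, 5·u^2 + 6·u·v], [-2·v^2 - 1, -4·u·v + 1]].
At the point, J = [[8.2500, 15.7500], [-1.5000, -2.0000]] (det J = 7.1250).
Solving J·Δ = −F gives Δ = (4.4649, -1.9737).
Then the next iterate is (u, v)₁ = (2.9649, -2.4737).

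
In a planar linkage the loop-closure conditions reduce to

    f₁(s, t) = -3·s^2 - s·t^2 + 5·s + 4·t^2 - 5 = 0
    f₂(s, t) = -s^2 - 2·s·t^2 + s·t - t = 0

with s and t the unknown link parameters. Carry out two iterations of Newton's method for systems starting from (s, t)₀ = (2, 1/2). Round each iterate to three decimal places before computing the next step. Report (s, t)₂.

At (2, 1/2): F = (-6.500, -4.500).
Jacobian J = [[-6·s - t^2 + 5, -2·s·t + 8·t], [-2·s - 2·t^2 + t, -4·s·t + s - 1]].
At the point, J = [[-7.250, 2.000], [-4.000, -3.000]] (det J = 29.750).
Solving J·Δ = −F gives Δ = (-0.958, -0.223).
Then the next iterate is (s, t)₁ = (1.042, 0.277).
Round to (1.042, 0.277) and repeat: F = (-2.82033, -1.23403), J = [[-1.32873, 1.63873], [-1.96046, -1.11254]].
Δ = (-1.100, 0.829), so (s, t)₂ = (-0.058, 1.106).

(-0.058, 1.106)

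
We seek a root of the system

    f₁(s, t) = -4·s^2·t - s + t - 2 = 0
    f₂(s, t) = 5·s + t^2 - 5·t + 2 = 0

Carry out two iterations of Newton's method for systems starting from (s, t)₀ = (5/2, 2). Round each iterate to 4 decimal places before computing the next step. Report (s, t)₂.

(0.9012, -1.2220)

At (5/2, 2): F = (-52.5000, 8.5000).
Jacobian J = [[-8·s·t - 1, -4·s^2 + 1], [5, 2·t - 5]].
At the point, J = [[-41.0000, -24.0000], [5.0000, -1.0000]] (det J = 161.0000).
Solving J·Δ = −F gives Δ = (-1.5932, 0.5342).
Then the next iterate is (s, t)₁ = (0.9068, 2.5342).
Round to (0.9068, 2.5342) and repeat: F = (-8.707951, 0.285170), J = [[-19.384100, -2.289145], [5.0000, 0.0684]].
Δ = (-0.0056, -3.7562), so (s, t)₂ = (0.9012, -1.2220).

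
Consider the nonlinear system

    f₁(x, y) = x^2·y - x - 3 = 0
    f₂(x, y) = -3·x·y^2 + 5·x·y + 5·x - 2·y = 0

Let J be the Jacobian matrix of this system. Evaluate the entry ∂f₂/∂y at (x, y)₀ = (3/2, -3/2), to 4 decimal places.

∂f₂/∂y = -6·x·y + 5·x - 2.
At (3/2, -3/2) this is 19.0000.

19.0000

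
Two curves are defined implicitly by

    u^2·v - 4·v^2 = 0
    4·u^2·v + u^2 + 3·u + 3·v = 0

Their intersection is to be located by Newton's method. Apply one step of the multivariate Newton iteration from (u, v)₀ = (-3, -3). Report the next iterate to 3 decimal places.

(-2.109, -1.577)

At (-3, -3): F = (-63.000, -117.000).
Jacobian J = [[2·u·v, u^2 - 8·v], [8·u·v + 2·u + 3, 4·u^2 + 3]].
At the point, J = [[18.000, 33.000], [69.000, 39.000]] (det J = -1575.000).
Solving J·Δ = −F gives Δ = (0.891, 1.423).
Then the next iterate is (u, v)₁ = (-2.109, -1.577).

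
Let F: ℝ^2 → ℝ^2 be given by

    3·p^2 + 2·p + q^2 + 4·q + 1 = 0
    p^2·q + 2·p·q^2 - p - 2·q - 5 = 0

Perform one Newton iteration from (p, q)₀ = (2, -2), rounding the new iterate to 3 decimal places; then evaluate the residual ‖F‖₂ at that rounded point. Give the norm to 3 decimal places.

2.827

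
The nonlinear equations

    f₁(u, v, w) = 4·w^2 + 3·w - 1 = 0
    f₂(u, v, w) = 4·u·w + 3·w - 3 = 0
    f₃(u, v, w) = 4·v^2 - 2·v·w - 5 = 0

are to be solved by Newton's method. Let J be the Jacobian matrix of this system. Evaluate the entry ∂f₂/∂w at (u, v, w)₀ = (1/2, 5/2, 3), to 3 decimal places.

∂f₂/∂w = 4·u + 3.
At (1/2, 5/2, 3) this is 5.000.

5.000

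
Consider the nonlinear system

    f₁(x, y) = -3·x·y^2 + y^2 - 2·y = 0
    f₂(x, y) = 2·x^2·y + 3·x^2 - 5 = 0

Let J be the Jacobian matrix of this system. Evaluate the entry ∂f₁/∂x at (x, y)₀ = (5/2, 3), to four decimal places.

∂f₁/∂x = -3·y^2.
At (5/2, 3) this is -27.0000.

-27.0000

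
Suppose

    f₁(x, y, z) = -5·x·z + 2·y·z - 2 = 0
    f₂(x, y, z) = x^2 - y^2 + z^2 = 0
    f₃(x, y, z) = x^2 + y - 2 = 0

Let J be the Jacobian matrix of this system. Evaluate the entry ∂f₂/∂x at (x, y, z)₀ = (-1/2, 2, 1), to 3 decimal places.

-1.000

∂f₂/∂x = 2·x.
At (-1/2, 2, 1) this is -1.000.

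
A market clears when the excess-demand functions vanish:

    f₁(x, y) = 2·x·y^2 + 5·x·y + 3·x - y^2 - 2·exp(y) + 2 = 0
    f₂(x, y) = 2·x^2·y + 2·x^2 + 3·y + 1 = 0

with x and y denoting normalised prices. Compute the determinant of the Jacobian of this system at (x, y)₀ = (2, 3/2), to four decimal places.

J = [[2·y^2 + 5·y + 3, 4·x·y + 5·x - 2·y - 2·exp(y)], [4·x·y + 4·x, 2·x^2 + 3]].
At the point, J = [[15.0000, 10.036622], [20.0000, 11.0000]].
det J = -35.7324.

-35.7324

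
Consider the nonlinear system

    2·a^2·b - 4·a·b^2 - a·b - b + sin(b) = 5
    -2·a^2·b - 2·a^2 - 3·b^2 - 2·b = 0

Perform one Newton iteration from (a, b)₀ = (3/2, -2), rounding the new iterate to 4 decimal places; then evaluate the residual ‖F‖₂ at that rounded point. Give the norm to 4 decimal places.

11.2304

At (3/2, -2): F = (-33.909297, -3.5000).
Jacobian J = [[4·a·b - 4·b^2 - b, 2·a^2 - 8·a·b - a + cos(b) - 1], [-4·a·b - 4·a, -2·a^2 - 6·b - 2]].
At the point, J = [[-26.0000, 25.583853], [6.0000, 5.5000]] (det J = -296.503119).
Solving J·Δ = −F gives Δ = (-0.3270, 0.9931).
Then the next iterate is (a, b)₁ = (1.1730, -1.0069).
Re-evaluating at (1.1730, -1.0069): F = (-11.185004, -1.008755), so ‖F‖₂ = 11.2304.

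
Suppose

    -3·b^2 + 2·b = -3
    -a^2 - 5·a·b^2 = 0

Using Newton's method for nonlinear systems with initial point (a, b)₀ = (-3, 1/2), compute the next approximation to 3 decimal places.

At (-3, 1/2): F = (3.250, -5.250).
Jacobian J = [[0, -6·b + 2], [-2·a - 5·b^2, -10·a·b]].
At the point, J = [[0.000, -1.000], [4.750, 15.000]] (det J = 4.750).
Solving J·Δ = −F gives Δ = (-9.158, 3.250).
Then the next iterate is (a, b)₁ = (-12.158, 3.750).

(-12.158, 3.750)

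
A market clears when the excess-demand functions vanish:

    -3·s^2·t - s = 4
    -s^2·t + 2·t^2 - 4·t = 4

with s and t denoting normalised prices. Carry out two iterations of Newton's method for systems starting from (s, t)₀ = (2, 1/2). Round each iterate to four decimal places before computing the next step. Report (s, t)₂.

At (2, 1/2): F = (-12.0000, -7.5000).
Jacobian J = [[-6·s·t - 1, -3·s^2], [-2·s·t, -s^2 + 4·t - 4]].
At the point, J = [[-7.0000, -12.0000], [-2.0000, -6.0000]] (det J = 18.0000).
Solving J·Δ = −F gives Δ = (1.0000, -1.5833).
Then the next iterate is (s, t)₁ = (3.0000, -1.0833).
Round to (3.0000, -1.0833) and repeat: F = (22.2491, 12.429978), J = [[18.4994, -27.0000], [6.4998, -17.3332]].
Δ = (-0.3447, 0.5879), so (s, t)₂ = (2.6553, -0.4954).

(2.6553, -0.4954)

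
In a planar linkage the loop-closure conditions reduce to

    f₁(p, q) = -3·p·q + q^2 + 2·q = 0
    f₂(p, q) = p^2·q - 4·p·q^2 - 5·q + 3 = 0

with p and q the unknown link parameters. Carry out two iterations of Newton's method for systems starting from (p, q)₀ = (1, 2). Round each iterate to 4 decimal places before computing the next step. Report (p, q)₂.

(0.7990, 0.6000)

At (1, 2): F = (2.0000, -21.0000).
Jacobian J = [[-3·q, -3·p + 2·q + 2], [2·p·q - 4·q^2, p^2 - 8·p·q - 5]].
At the point, J = [[-6.0000, 3.0000], [-12.0000, -20.0000]] (det J = 156.0000).
Solving J·Δ = −F gives Δ = (-0.1474, -0.9615).
Then the next iterate is (p, q)₁ = (0.8526, 1.0385).
Round to (0.8526, 1.0385) and repeat: F = (0.499207, -5.115642), J = [[-3.1155, 1.5192], [-2.543079, -11.356474]].
Δ = (-0.0536, -0.4385), so (p, q)₂ = (0.7990, 0.6000).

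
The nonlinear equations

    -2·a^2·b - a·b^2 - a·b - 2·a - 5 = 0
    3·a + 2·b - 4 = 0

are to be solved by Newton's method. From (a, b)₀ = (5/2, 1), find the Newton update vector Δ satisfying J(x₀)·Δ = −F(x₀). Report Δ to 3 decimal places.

At (5/2, 1): F = (-27.500, 5.500).
Jacobian J = [[-4·a·b - b^2 - b - 2, -2·a^2 - 2·a·b - a], [3, 2]].
At the point, J = [[-14.000, -20.000], [3.000, 2.000]] (det J = 32.000).
Solving J·Δ = −F gives Δ = (-1.719, -0.172).

(-1.719, -0.172)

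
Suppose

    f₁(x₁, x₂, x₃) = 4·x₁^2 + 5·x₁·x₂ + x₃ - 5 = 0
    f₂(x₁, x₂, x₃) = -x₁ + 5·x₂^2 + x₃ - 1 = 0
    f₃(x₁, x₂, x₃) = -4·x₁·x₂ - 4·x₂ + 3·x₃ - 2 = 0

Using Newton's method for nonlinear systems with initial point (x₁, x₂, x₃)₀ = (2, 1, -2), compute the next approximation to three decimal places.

(1.136, 0.544, 1.693)

At (2, 1, -2): F = (19.000, 0.000, -20.000).
Jacobian J = [[8·x₁ + 5·x₂, 5·x₁, 1], [-1, 10·x₂, 1], [-4·x₂, -4·x₁ - 4, 3]].
At the point, J = [[21.000, 10.000, 1.000], [-1.000, 10.000, 1.000], [-4.000, -12.000, 3.000]] (det J = 924.000).
Solving J·Δ = −F gives Δ = (-0.864, -0.456, 3.693).
Then the next iterate is (x₁, x₂, x₃)₁ = (1.136, 0.544, 1.693).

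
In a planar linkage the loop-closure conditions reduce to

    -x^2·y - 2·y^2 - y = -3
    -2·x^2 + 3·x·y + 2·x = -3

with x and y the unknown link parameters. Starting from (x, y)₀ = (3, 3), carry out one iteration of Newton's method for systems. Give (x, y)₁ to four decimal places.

(2.9511, 0.9946)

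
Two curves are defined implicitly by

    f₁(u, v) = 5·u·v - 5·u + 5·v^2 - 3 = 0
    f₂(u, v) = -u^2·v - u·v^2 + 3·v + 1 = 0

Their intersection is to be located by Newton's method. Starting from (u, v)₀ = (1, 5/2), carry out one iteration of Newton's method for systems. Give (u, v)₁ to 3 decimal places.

(1.317, 1.229)

At (1, 5/2): F = (35.750, -0.250).
Jacobian J = [[5·v - 5, 5·u + 10·v], [-2·u·v - v^2, -u^2 - 2·u·v + 3]].
At the point, J = [[7.500, 30.000], [-11.250, -3.000]] (det J = 315.000).
Solving J·Δ = −F gives Δ = (0.317, -1.271).
Then the next iterate is (u, v)₁ = (1.317, 1.229).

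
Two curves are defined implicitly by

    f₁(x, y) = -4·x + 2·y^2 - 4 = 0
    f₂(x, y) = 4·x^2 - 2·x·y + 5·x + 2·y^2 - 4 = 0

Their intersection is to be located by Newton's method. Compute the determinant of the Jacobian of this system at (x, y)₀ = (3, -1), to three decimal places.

J = [[-4, 4·y], [8·x - 2·y + 5, -2·x + 4·y]].
At the point, J = [[-4.000, -4.000], [31.000, -10.000]].
det J = 164.000.

164.000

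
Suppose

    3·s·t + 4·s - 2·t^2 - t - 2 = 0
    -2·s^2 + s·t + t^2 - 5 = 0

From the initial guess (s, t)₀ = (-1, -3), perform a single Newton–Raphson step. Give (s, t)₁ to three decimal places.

(-2.630, -2.519)

At (-1, -3): F = (-12.000, 5.000).
Jacobian J = [[3·t + 4, 3·s - 4·t - 1], [-4·s + t, s + 2·t]].
At the point, J = [[-5.000, 8.000], [1.000, -7.000]] (det J = 27.000).
Solving J·Δ = −F gives Δ = (-1.630, 0.481).
Then the next iterate is (s, t)₁ = (-2.630, -2.519).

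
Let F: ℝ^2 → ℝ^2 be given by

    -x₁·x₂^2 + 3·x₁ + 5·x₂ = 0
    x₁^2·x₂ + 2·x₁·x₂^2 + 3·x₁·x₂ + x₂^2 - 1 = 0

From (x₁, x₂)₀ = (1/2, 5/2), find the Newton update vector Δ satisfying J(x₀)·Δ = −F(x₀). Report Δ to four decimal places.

(0.9328, -3.1373)

At (1/2, 5/2): F = (10.8750, 15.8750).
Jacobian J = [[-x₂^2 + 3, -2·x₁·x₂ + 5], [2·x₁·x₂ + 2·x₂^2 + 3·x₂, x₁^2 + 4·x₁·x₂ + 3·x₁ + 2·x₂]].
At the point, J = [[-3.2500, 2.5000], [22.5000, 11.7500]] (det J = -94.4375).
Solving J·Δ = −F gives Δ = (0.9328, -3.1373).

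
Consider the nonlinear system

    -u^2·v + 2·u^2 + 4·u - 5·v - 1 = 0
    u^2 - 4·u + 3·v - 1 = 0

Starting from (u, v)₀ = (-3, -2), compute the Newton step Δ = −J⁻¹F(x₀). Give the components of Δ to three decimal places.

(1.475, 0.250)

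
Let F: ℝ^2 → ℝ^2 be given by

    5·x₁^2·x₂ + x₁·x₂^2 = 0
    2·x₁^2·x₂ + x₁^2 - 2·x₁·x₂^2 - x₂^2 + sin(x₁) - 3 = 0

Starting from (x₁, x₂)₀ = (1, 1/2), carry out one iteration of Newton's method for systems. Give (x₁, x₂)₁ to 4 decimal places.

At (1, 1/2): F = (2.7500, -0.908529).
Jacobian J = [[10·x₁·x₂ + x₂^2, 5·x₁^2 + 2·x₁·x₂], [4·x₁·x₂ + 2·x₁ - 2·x₂^2 + cos(x₁), 2·x₁^2 - 4·x₁·x₂ - 2·x₂]].
At the point, J = [[5.2500, 6.0000], [4.040302, -1.0000]] (det J = -29.491814).
Solving J·Δ = −F gives Δ = (0.0916, -0.5385).
Then the next iterate is (x₁, x₂)₁ = (1.0916, -0.0385).

(1.0916, -0.0385)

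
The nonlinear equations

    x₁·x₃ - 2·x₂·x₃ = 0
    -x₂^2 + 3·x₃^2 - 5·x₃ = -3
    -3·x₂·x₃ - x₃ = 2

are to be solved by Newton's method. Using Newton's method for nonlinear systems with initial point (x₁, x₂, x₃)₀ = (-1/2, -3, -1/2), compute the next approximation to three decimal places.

(2.177, -1.833, 0.031)

At (-1/2, -3, -1/2): F = (-2.750, -2.750, -6.000).
Jacobian J = [[x₃, -2·x₃, x₁ - 2·x₂], [0, -2·x₂, 6·x₃ - 5], [0, -3·x₃, -3·x₂ - 1]].
At the point, J = [[-0.500, 1.000, 5.500], [0.000, 6.000, -8.000], [0.000, 1.500, 8.000]] (det J = -30.000).
Solving J·Δ = −F gives Δ = (2.677, 1.167, 0.531).
Then the next iterate is (x₁, x₂, x₃)₁ = (2.177, -1.833, 0.031).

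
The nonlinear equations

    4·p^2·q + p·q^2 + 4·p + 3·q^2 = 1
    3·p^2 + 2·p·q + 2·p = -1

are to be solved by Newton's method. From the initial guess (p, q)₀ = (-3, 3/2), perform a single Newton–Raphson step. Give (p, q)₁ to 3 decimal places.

At (-3, 3/2): F = (41.000, 13.000).
Jacobian J = [[8·p·q + q^2 + 4, 4·p^2 + 2·p·q + 6·q], [6·p + 2·q + 2, 2·p]].
At the point, J = [[-29.750, 36.000], [-13.000, -6.000]] (det J = 646.500).
Solving J·Δ = −F gives Δ = (1.104, -0.226).
Then the next iterate is (p, q)₁ = (-1.896, 1.274).

(-1.896, 1.274)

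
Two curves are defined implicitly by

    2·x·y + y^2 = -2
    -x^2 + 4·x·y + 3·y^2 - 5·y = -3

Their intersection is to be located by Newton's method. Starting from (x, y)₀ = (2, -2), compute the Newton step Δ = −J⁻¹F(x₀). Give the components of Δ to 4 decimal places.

At (2, -2): F = (-2.0000, 5.0000).
Jacobian J = [[2·y, 2·x + 2·y], [-2·x + 4·y, 4·x + 6·y - 5]].
At the point, J = [[-4.0000, 0.0000], [-12.0000, -9.0000]] (det J = 36.0000).
Solving J·Δ = −F gives Δ = (-0.5000, 1.2222).

(-0.5000, 1.2222)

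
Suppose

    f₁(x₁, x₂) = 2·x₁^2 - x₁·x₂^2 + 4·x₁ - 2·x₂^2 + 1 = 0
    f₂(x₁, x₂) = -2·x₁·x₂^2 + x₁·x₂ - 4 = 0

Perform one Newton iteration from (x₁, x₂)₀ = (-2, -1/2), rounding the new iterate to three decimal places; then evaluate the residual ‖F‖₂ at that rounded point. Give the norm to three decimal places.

0.231

At (-2, -1/2): F = (1.000, -2.000).
Jacobian J = [[4·x₁ - x₂^2 + 4, -2·x₁·x₂ - 4·x₂], [-2·x₂^2 + x₂, -4·x₁·x₂ + x₁]].
At the point, J = [[-4.250, 0.000], [-1.000, -6.000]] (det J = 25.500).
Solving J·Δ = −F gives Δ = (0.235, -0.373).
Then the next iterate is (x₁, x₂)₁ = (-1.765, -0.873).
Re-evaluating at (-1.765, -0.873): F = (-0.00865, 0.23116), so ‖F‖₂ = 0.231.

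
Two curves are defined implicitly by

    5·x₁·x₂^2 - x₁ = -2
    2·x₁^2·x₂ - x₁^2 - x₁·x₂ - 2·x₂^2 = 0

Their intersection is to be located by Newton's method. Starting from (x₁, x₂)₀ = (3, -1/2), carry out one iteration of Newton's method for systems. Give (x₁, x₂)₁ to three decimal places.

(1.762, -0.337)

At (3, -1/2): F = (2.750, -17.000).
Jacobian J = [[5·x₂^2 - 1, 10·x₁·x₂], [4·x₁·x₂ - 2·x₁ - x₂, 2·x₁^2 - x₁ - 4·x₂]].
At the point, J = [[0.250, -15.000], [-11.500, 17.000]] (det J = -168.250).
Solving J·Δ = −F gives Δ = (-1.238, 0.163).
Then the next iterate is (x₁, x₂)₁ = (1.762, -0.337).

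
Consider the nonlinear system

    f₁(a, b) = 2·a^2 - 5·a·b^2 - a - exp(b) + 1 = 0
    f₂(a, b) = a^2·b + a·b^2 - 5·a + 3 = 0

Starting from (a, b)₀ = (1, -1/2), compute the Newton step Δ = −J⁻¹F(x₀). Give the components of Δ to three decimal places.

At (1, -1/2): F = (0.14347, -2.250).
Jacobian J = [[4·a - 5·b^2 - 1, -10·a·b - exp(b)], [2·a·b + b^2 - 5, a^2 + 2·a·b]].
At the point, J = [[1.750, 4.39347], [-5.750, 0.000]] (det J = 25.26245).
Solving J·Δ = −F gives Δ = (-0.391, 0.123).

(-0.391, 0.123)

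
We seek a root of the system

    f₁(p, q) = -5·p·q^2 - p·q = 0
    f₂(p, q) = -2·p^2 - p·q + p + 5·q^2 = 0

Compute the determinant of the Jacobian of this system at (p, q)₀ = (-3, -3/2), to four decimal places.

726.0000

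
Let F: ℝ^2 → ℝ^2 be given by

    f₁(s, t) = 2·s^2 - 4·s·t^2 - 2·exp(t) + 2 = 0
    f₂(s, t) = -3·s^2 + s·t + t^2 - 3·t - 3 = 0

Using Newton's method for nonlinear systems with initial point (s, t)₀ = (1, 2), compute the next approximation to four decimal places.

(-0.6193, 1.7613)

At (1, 2): F = (-26.778112, -6.0000).
Jacobian J = [[4·s - 4·t^2, -8·s·t - 2·exp(t)], [-6·s + t, s + 2·t - 3]].
At the point, J = [[-12.0000, -30.778112], [-4.0000, 2.0000]] (det J = -147.112449).
Solving J·Δ = −F gives Δ = (-1.6193, -0.2387).
Then the next iterate is (s, t)₁ = (-0.6193, 1.7613).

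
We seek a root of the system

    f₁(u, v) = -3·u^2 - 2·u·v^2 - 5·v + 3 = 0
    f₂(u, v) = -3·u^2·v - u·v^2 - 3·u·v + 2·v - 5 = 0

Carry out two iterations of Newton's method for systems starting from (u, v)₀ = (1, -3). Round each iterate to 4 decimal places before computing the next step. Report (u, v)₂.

(1.0660, -2.2647)

At (1, -3): F = (-3.0000, -2.0000).
Jacobian J = [[-6·u - 2·v^2, -4·u·v - 5], [-6·u·v - v^2 - 3·v, -3·u^2 - 2·u·v - 3·u + 2]].
At the point, J = [[-24.0000, 7.0000], [18.0000, 2.0000]] (det J = -174.0000).
Solving J·Δ = −F gives Δ = (0.0460, 0.5862).
Then the next iterate is (u, v)₁ = (1.0460, -2.4138).
Round to (1.0460, -2.4138) and repeat: F = (-0.402240, -0.424610), J = [[-17.928861, 5.099339], [16.563978, 0.629322]].
Δ = (0.0200, 0.1491), so (u, v)₂ = (1.0660, -2.2647).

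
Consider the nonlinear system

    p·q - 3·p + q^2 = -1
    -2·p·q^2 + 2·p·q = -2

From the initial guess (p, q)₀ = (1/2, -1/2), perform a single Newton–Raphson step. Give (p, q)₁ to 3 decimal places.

(0.452, -1.161)

At (1/2, -1/2): F = (-0.500, 1.250).
Jacobian J = [[q - 3, p + 2·q], [-2·q^2 + 2·q, -4·p·q + 2·p]].
At the point, J = [[-3.500, -0.500], [-1.500, 2.000]] (det J = -7.750).
Solving J·Δ = −F gives Δ = (-0.048, -0.661).
Then the next iterate is (p, q)₁ = (0.452, -1.161).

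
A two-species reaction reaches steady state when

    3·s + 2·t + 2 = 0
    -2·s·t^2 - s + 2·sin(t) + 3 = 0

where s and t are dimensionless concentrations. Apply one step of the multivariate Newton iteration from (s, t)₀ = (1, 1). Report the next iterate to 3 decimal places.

(-7.629, 10.444)

At (1, 1): F = (7.000, 1.68294).
Jacobian J = [[3, 2], [-2·t^2 - 1, -4·s·t + 2·cos(t)]].
At the point, J = [[3.000, 2.000], [-3.000, -2.91940]] (det J = -2.75819).
Solving J·Δ = −F gives Δ = (-8.629, 9.444).
Then the next iterate is (s, t)₁ = (-7.629, 10.444).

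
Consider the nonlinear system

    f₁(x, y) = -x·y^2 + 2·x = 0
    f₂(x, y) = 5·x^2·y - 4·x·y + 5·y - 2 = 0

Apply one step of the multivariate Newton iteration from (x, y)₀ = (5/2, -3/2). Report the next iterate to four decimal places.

(1.2204, -1.4593)

At (5/2, -3/2): F = (-0.6250, -41.3750).
Jacobian J = [[-y^2 + 2, -2·x·y], [10·x·y - 4·y, 5·x^2 - 4·x + 5]].
At the point, J = [[-0.2500, 7.5000], [-31.5000, 26.2500]] (det J = 229.6875).
Solving J·Δ = −F gives Δ = (-1.2796, 0.0407).
Then the next iterate is (x, y)₁ = (1.2204, -1.4593).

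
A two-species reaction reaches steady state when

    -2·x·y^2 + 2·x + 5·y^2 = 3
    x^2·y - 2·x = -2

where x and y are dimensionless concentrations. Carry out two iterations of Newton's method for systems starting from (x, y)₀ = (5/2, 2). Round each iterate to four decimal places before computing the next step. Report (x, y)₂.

(1.5015, 0.1750)

At (5/2, 2): F = (2.0000, 9.5000).
Jacobian J = [[-2·y^2 + 2, -4·x·y + 10·y], [2·x·y - 2, x^2]].
At the point, J = [[-6.0000, 0.0000], [8.0000, 6.2500]] (det J = -37.5000).
Solving J·Δ = −F gives Δ = (0.3333, -1.9467).
Then the next iterate is (x, y)₁ = (2.8333, 0.0533).
Round to (2.8333, 0.0533) and repeat: F = (2.664706, -3.238730), J = [[1.994318, -0.071060], [-1.697970, 8.027589]].
Δ = (-1.3318, 0.1217), so (x, y)₂ = (1.5015, 0.1750).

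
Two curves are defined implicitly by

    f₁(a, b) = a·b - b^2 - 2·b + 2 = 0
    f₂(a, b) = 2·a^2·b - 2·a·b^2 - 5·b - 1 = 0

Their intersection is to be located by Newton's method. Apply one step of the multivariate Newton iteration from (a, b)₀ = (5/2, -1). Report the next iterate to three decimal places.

(-0.900, -2.560)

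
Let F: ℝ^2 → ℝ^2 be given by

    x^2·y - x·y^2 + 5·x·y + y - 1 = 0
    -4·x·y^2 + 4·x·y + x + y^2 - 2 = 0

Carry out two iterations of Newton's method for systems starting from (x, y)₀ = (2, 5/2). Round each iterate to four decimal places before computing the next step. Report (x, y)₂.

(-0.4909, 4.9188)

At (2, 5/2): F = (24.0000, -23.7500).
Jacobian J = [[2·x·y - y^2 + 5·y, x^2 - 2·x·y + 5·x + 1], [-4·y^2 + 4·y + 1, -8·x·y + 4·x + 2·y]].
At the point, J = [[16.2500, 5.0000], [-14.0000, -27.0000]] (det J = -368.7500).
Solving J·Δ = −F gives Δ = (-1.4353, -0.1354).
Then the next iterate is (x, y)₁ = (0.5647, 2.3646).
Round to (0.5647, 2.3646) and repeat: F = (5.637660, -3.132512), J = [[8.902246, 1.471807], [-11.906933, -3.694317]].
Δ = (-1.0556, 2.5542), so (x, y)₂ = (-0.4909, 4.9188).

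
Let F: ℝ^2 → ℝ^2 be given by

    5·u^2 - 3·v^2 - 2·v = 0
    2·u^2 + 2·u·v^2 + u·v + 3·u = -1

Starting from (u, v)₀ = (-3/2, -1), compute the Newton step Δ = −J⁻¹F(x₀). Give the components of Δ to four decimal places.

At (-3/2, -1): F = (10.2500, -0.5000).
Jacobian J = [[10·u, -6·v - 2], [4·u + 2·v^2 + v + 3, 4·u·v + u]].
At the point, J = [[-15.0000, 4.0000], [-2.0000, 4.5000]] (det J = -59.5000).
Solving J·Δ = −F gives Δ = (0.8088, 0.4706).

(0.8088, 0.4706)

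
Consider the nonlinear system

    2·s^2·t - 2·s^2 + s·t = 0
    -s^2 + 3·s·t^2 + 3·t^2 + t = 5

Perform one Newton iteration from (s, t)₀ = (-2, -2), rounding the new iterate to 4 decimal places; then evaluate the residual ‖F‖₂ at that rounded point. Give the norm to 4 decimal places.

10.8410

At (-2, -2): F = (-20.0000, -23.0000).
Jacobian J = [[4·s·t - 4·s + t, 2·s^2 + s], [-2·s + 3·t^2, 6·s·t + 6·t + 1]].
At the point, J = [[22.0000, 6.0000], [16.0000, 13.0000]] (det J = 190.0000).
Solving J·Δ = −F gives Δ = (0.6421, 0.9789).
Then the next iterate is (s, t)₁ = (-1.3579, -1.0211).
Re-evaluating at (-1.3579, -1.0211): F = (-6.066830, -8.984481), so ‖F‖₂ = 10.8410.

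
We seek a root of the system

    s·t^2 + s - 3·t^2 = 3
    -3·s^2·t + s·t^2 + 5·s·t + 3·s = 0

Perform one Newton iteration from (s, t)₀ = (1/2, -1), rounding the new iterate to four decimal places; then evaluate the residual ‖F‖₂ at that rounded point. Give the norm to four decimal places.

3.2811

At (1/2, -1): F = (-5.0000, 0.2500).
Jacobian J = [[t^2 + 1, 2·s·t - 6·t], [-6·s·t + t^2 + 5·t + 3, -3·s^2 + 2·s·t + 5·s]].
At the point, J = [[2.0000, 5.0000], [2.0000, 0.7500]] (det J = -8.5000).
Solving J·Δ = −F gives Δ = (-0.5882, 1.2353).
Then the next iterate is (s, t)₁ = (-0.0882, 0.2353).
Re-evaluating at (-0.0882, 0.2353): F = (-3.259182, -0.378742), so ‖F‖₂ = 3.2811.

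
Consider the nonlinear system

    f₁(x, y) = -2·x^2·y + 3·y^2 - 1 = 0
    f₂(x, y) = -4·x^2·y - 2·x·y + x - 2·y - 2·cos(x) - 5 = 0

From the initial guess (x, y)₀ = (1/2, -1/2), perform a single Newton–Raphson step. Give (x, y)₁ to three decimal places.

At (1/2, -1/2): F = (0.000, -4.25517).
Jacobian J = [[-4·x·y, -2·x^2 + 6·y], [-8·x·y - 2·y + 2·sin(x) + 1, -4·x^2 - 2·x - 2]].
At the point, J = [[1.000, -3.500], [4.95885, -4.000]] (det J = 13.35598).
Solving J·Δ = −F gives Δ = (1.115, 0.319).
Then the next iterate is (x, y)₁ = (1.615, -0.181).

(1.615, -0.181)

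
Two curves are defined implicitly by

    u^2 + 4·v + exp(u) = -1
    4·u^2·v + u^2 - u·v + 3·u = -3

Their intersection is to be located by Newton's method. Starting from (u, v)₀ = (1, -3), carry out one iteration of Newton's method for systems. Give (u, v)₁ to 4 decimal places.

At (1, -3): F = (-7.281718, -2.0000).
Jacobian J = [[2·u + exp(u), 4], [8·u·v + 2·u - v + 3, 4·u^2 - u]].
At the point, J = [[4.718282, 4.0000], [-16.0000, 3.0000]] (det J = 78.154845).
Solving J·Δ = −F gives Δ = (0.1772, 1.6115).
Then the next iterate is (u, v)₁ = (1.1772, -1.3885).

(1.1772, -1.3885)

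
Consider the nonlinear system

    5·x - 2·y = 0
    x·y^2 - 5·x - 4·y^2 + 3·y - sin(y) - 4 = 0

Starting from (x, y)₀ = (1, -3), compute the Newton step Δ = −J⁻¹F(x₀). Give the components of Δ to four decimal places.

At (1, -3): F = (11.0000, -44.858880).
Jacobian J = [[5, -2], [y^2 - 5, 2·x·y - 8·y - cos(y) + 3]].
At the point, J = [[5.0000, -2.0000], [4.0000, 21.989992]] (det J = 117.949962).
Solving J·Δ = −F gives Δ = (-1.2901, 2.2746).

(-1.2901, 2.2746)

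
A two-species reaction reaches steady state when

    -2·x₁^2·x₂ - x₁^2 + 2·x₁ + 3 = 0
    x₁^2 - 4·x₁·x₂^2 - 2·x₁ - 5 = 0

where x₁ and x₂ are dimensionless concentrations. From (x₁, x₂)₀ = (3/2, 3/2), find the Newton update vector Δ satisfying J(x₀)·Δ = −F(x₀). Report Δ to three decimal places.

At (3/2, 3/2): F = (-3.000, -19.250).
Jacobian J = [[-4·x₁·x₂ - 2·x₁ + 2, -2·x₁^2], [2·x₁ - 4·x₂^2 - 2, -8·x₁·x₂]].
At the point, J = [[-10.000, -4.500], [-8.000, -18.000]] (det J = 144.000).
Solving J·Δ = −F gives Δ = (0.227, -1.170).

(0.227, -1.170)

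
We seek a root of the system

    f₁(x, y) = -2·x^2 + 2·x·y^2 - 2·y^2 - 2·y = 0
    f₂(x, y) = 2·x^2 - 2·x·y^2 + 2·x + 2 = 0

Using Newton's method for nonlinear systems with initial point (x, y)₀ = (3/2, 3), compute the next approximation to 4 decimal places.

(2.0511, 1.7216)

At (3/2, 3): F = (-1.5000, -17.5000).
Jacobian J = [[-4·x + 2·y^2, 4·x·y - 4·y - 2], [4·x - 2·y^2 + 2, -4·x·y]].
At the point, J = [[12.0000, 4.0000], [-10.0000, -18.0000]] (det J = -176.0000).
Solving J·Δ = −F gives Δ = (0.5511, -1.2784).
Then the next iterate is (x, y)₁ = (2.0511, 1.7216).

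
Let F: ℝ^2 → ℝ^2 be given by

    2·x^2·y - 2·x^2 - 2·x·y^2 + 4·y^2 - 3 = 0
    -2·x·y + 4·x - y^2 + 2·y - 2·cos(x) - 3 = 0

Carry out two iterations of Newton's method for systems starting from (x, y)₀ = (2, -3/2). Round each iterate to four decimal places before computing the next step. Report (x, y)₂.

At (2, -3/2): F = (-23.0000, 6.582294).
Jacobian J = [[4·x·y - 4·x - 2·y^2, 2·x^2 - 4·x·y + 8·y], [-2·y + 2·sin(x) + 4, -2·x - 2·y + 2]].
At the point, J = [[-24.5000, 8.0000], [8.818595, 1.0000]] (det J = -95.048759).
Solving J·Δ = −F gives Δ = (-0.7960, 0.4373).
Then the next iterate is (x, y)₁ = (1.2040, -1.0627).
Round to (1.2040, -1.0627) and repeat: F = (-7.182350, 0.402997), J = [[-12.192626, -0.484405], [7.992362, 1.7174]].
Δ = (-0.7113, 3.0754), so (x, y)₂ = (0.4927, 2.0127).

(0.4927, 2.0127)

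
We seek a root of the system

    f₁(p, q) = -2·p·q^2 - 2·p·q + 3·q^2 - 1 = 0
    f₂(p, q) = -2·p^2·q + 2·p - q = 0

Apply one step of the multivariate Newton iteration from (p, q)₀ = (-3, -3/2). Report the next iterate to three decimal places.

(-2.097, -1.076)

At (-3, -3/2): F = (10.250, 22.500).
Jacobian J = [[-2·q^2 - 2·q, -4·p·q - 2·p + 6·q], [-4·p·q + 2, -2·p^2 - 1]].
At the point, J = [[-1.500, -21.000], [-16.000, -19.000]] (det J = -307.500).
Solving J·Δ = −F gives Δ = (0.903, 0.424).
Then the next iterate is (p, q)₁ = (-2.097, -1.076).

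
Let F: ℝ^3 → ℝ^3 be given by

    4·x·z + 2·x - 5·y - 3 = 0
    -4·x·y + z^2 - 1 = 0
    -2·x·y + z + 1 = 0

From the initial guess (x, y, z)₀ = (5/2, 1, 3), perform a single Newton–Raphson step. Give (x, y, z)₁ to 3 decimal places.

At (5/2, 1, 3): F = (27.000, -2.000, -1.000).
Jacobian J = [[4·z + 2, -5, 4·x], [-4·y, -4·x, 2·z], [-2·y, -2·x, 1]].
At the point, J = [[14.000, -5.000, 10.000], [-4.000, -10.000, 6.000], [-2.000, -5.000, 1.000]] (det J = 320.000).
Solving J·Δ = −F gives Δ = (-1.750, 0.500, 0.000).
Then the next iterate is (x, y, z)₁ = (0.750, 1.500, 3.000).

(0.750, 1.500, 3.000)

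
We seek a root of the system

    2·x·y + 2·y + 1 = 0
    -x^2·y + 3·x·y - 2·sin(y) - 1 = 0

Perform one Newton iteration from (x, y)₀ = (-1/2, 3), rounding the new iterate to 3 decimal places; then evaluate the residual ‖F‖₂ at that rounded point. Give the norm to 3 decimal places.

At (-1/2, 3): F = (4.000, -6.53224).
Jacobian J = [[2·y, 2·x + 2], [-2·x·y + 3·y, -x^2 + 3·x - 2·cos(y)]].
At the point, J = [[6.000, 1.000], [12.000, 0.22998]] (det J = -10.62009).
Solving J·Δ = −F gives Δ = (0.702, -8.210).
Then the next iterate is (x, y)₁ = (0.202, -5.210).
Re-evaluating at (0.202, -5.210): F = (-11.52484, -5.70212), so ‖F‖₂ = 12.858.

12.858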